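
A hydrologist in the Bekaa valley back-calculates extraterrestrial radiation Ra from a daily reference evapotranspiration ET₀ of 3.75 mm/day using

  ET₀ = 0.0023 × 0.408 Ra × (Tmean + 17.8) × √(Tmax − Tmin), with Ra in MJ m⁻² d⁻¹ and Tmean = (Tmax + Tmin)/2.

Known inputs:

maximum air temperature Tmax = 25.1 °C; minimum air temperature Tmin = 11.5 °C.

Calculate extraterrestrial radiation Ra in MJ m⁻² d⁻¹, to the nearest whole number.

Tmean = (25.1+11.5)/2 = 18.30 °C; ΔT = 13.6
Ra = ET₀ / [0.0023 × 0.408 × (Tmean+17.8) × √ΔT]
   = 3.75 / (0.0023 × 0.408 × 36.10 × 3.6878) = 30.017 MJ m⁻² d⁻¹

30 MJ m⁻² d⁻¹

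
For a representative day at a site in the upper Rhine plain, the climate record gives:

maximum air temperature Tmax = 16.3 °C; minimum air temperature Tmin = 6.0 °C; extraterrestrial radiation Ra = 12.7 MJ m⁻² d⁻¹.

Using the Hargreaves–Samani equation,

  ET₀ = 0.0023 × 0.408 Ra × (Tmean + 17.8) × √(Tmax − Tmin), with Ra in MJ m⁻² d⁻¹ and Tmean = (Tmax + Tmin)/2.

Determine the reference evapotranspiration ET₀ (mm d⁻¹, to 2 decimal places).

1.11 mm d⁻¹

Tmean = (16.3 + 6.0)/2 = 11.15 °C
0.408 Ra = 0.408 × 12.7 = 5.1816 mm/d equivalent
ET₀ = 0.0023 × 5.1816 × (11.15 + 17.8) × √10.3 = 0.0023 × 5.1816 × 28.95 × 3.2094 = 1.1073 mm/d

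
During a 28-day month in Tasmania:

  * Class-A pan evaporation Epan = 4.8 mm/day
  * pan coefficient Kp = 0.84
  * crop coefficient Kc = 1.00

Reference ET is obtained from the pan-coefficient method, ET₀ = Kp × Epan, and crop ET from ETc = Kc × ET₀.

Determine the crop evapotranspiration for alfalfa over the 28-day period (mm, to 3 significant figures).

113 mm

ET₀ = 0.84 × 4.8 = 4.0320 mm/d
ETc = Kc × ET₀ = 1.00 × 4.0320 = 4.0320 mm/d
Over 28 days: 4.0320 × 28 = 112.896 mm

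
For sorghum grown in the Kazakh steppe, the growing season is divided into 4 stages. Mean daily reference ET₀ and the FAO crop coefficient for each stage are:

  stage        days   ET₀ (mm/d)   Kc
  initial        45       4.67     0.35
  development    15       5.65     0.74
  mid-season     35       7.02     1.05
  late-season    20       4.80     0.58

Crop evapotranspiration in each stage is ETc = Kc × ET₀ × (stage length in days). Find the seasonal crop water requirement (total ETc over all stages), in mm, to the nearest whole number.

initial: 0.35 × 4.67 × 45 = 73.55 mm
development: 0.74 × 5.65 × 15 = 62.72 mm
mid-season: 1.05 × 7.02 × 35 = 257.99 mm
late-season: 0.58 × 4.80 × 20 = 55.68 mm
Seasonal total = 449.94 mm

450 mm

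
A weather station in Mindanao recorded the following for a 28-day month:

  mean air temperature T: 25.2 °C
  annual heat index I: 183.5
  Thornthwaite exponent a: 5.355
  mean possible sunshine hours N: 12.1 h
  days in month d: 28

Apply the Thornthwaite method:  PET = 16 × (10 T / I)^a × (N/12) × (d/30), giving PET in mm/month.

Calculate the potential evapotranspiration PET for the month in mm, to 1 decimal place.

82.3 mm

10T/I = 10 × 25.2 / 183.5 = 1.3733
(10T/I)^a = 1.3733^5.355 = 5.4668
Uncorrected PET = 16 × 5.4668 = 87.469 mm
Correction = (N/12)(d/30) = (12.1/12)(28/30) = 0.9411
PET = 87.469 × 0.9411 = 82.317 mm/month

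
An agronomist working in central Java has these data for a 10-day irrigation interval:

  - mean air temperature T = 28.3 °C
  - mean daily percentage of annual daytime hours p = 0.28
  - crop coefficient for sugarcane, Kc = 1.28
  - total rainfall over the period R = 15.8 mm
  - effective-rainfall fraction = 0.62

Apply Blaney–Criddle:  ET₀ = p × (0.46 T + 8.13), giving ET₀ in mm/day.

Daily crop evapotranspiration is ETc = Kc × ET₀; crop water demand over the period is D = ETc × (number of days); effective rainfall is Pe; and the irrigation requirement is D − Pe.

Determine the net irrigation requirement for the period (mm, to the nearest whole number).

ET₀ = 0.28 × (0.46 × 28.3 + 8.13) = 0.28 × 21.148 = 5.9214 mm/d
ETc = Kc × ET₀ = 1.28 × 5.9214 = 7.5794 mm/d
Crop demand D = ETc × 10 d = 7.5794 × 10 = 75.794 mm
Pe = 0.62 × 15.8 = 9.796 mm
D − Pe = 75.794 − 9.796 = 65.998 mm

66 mm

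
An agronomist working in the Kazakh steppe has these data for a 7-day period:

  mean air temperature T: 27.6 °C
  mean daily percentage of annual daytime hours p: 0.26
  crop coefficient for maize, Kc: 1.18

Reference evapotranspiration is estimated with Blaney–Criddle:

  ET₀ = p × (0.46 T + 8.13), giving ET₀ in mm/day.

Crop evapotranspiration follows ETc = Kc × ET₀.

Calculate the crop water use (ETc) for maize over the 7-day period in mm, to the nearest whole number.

45 mm

ET₀ = 0.26 × (0.46 × 27.6 + 8.13) = 0.26 × 20.826 = 5.4148 mm/d
ETc = Kc × ET₀ = 1.18 × 5.4148 = 6.3895 mm/d
Over 7 days: 6.3895 × 7 = 44.727 mm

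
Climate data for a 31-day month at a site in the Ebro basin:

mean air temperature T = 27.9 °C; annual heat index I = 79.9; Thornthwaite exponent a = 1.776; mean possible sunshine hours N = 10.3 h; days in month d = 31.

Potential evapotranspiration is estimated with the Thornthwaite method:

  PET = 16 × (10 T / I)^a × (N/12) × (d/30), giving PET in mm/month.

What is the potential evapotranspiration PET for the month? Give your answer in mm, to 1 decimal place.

130.8 mm

10T/I = 10 × 27.9 / 79.9 = 3.4919
(10T/I)^a = 3.4919^1.776 = 9.2146
Uncorrected PET = 16 × 9.2146 = 147.434 mm
Correction = (N/12)(d/30) = (10.3/12)(31/30) = 0.8869
PET = 147.434 × 0.8869 = 130.759 mm/month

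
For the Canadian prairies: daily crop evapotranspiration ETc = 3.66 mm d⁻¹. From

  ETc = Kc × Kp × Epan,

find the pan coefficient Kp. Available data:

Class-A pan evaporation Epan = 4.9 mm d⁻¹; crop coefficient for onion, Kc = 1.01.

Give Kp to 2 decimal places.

ETc = Kc × Kp × Epan  ⇒  Kp = ETc / (Kc × Epan)
Kp = 3.66 / (1.01 × 4.9) = 3.66 / 4.949 = 0.7395

0.74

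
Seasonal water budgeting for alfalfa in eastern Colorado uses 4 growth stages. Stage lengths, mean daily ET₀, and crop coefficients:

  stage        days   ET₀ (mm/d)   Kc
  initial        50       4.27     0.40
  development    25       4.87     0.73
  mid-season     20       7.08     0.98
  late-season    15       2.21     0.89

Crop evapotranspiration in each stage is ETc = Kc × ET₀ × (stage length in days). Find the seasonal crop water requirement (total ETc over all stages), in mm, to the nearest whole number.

initial: 0.40 × 4.27 × 50 = 85.40 mm
development: 0.73 × 4.87 × 25 = 88.88 mm
mid-season: 0.98 × 7.08 × 20 = 138.77 mm
late-season: 0.89 × 2.21 × 15 = 29.50 mm
Seasonal total = 342.55 mm

343 mm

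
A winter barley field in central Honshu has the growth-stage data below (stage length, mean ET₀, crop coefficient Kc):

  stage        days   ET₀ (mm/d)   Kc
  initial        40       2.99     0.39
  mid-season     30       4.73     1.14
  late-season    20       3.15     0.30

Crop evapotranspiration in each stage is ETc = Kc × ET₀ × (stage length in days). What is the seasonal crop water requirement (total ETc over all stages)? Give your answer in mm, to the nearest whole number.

initial: 0.39 × 2.99 × 40 = 46.64 mm
mid-season: 1.14 × 4.73 × 30 = 161.77 mm
late-season: 0.30 × 3.15 × 20 = 18.90 mm
Seasonal total = 227.31 mm

227 mm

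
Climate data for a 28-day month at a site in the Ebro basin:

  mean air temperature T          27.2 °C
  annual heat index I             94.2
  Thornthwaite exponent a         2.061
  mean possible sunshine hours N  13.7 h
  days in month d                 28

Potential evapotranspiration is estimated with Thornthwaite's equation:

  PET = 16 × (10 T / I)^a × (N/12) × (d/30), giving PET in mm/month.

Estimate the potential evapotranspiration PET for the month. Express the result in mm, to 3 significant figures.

10T/I = 10 × 27.2 / 94.2 = 2.8875
(10T/I)^a = 2.8875^2.061 = 8.8948
Uncorrected PET = 16 × 8.8948 = 142.317 mm
Correction = (N/12)(d/30) = (13.7/12)(28/30) = 1.0656
PET = 142.317 × 1.0656 = 151.653 mm/month

152 mm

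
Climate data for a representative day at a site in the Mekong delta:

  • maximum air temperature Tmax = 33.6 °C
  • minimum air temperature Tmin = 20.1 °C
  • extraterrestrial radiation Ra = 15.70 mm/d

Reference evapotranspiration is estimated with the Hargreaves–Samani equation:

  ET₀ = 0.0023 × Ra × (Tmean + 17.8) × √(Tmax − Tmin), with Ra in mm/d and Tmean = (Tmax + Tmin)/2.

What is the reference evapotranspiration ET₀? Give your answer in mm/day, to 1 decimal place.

5.9 mm/day

Tmean = (33.6 + 20.1)/2 = 26.85 °C
ET₀ = 0.0023 × 15.70 × (26.85 + 17.8) × √13.5 = 0.0023 × 15.70 × 44.65 × 3.6742 = 5.9240 mm/d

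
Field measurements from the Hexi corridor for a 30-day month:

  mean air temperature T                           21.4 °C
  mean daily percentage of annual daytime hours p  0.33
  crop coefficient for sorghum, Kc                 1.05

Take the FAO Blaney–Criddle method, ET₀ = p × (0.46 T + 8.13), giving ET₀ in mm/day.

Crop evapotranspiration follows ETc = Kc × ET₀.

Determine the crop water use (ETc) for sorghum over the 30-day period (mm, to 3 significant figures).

ET₀ = 0.33 × (0.46 × 21.4 + 8.13) = 0.33 × 17.974 = 5.9314 mm/d
ETc = Kc × ET₀ = 1.05 × 5.9314 = 6.2280 mm/d
Over 30 days: 6.2280 × 30 = 186.840 mm

187 mm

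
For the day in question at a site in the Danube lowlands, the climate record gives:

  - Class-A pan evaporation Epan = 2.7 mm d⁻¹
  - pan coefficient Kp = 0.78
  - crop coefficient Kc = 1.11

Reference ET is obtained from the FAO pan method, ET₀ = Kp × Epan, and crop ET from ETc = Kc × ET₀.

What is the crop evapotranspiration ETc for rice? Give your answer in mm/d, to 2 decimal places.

2.34 mm/d

ET₀ = 0.78 × 2.7 = 2.1060 mm/d
ETc = Kc × ET₀ = 1.11 × 2.1060 = 2.3377 mm/d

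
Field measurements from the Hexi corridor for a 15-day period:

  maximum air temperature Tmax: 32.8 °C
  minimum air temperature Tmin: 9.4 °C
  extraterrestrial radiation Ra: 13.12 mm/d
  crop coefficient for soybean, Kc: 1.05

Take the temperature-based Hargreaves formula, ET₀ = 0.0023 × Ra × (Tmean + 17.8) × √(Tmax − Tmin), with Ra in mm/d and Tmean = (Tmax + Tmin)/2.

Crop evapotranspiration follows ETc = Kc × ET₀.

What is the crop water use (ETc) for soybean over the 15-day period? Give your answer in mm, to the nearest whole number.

Tmean = (32.8 + 9.4)/2 = 21.10 °C
ET₀ = 0.0023 × 13.12 × (21.10 + 17.8) × √23.4 = 0.0023 × 13.12 × 38.90 × 4.8374 = 5.6784 mm/d
ETc = Kc × ET₀ = 1.05 × 5.6784 = 5.9623 mm/d
Over 15 days: 5.9623 × 15 = 89.435 mm

89 mm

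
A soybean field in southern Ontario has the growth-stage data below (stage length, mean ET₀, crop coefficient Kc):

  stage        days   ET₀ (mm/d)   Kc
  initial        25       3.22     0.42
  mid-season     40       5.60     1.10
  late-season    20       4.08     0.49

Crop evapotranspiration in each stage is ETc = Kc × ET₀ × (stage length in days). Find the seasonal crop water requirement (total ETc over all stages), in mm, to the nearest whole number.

initial: 0.42 × 3.22 × 25 = 33.81 mm
mid-season: 1.10 × 5.60 × 40 = 246.40 mm
late-season: 0.49 × 4.08 × 20 = 39.98 mm
Seasonal total = 320.19 mm

320 mm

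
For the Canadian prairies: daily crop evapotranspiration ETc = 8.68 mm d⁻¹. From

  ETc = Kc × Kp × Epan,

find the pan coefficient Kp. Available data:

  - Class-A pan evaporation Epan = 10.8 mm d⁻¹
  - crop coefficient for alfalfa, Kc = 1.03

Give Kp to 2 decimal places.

0.78

ETc = Kc × Kp × Epan  ⇒  Kp = ETc / (Kc × Epan)
Kp = 8.68 / (1.03 × 10.8) = 8.68 / 11.124 = 0.7803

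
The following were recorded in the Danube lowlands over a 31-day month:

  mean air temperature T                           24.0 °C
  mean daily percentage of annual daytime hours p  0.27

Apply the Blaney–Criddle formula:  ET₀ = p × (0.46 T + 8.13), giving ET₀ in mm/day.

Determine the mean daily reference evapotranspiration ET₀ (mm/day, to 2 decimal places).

ET₀ = 0.27 × (0.46 × 24.0 + 8.13) = 0.27 × 19.170 = 5.1759 mm/d

5.18 mm/day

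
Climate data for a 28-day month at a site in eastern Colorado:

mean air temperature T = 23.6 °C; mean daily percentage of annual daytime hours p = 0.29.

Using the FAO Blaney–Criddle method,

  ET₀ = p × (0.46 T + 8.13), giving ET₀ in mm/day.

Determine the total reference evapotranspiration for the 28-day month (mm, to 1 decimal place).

154.2 mm

ET₀ = 0.29 × (0.46 × 23.6 + 8.13) = 0.29 × 18.986 = 5.5059 mm/d
Monthly total = 5.5059 × 28 = 154.165 mm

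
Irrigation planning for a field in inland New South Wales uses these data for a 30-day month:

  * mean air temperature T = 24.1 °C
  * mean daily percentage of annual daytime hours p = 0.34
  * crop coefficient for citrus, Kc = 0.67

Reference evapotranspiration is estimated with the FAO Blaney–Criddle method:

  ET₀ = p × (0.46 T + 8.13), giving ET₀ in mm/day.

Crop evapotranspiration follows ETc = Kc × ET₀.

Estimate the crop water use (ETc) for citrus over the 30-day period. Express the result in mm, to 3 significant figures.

ET₀ = 0.34 × (0.46 × 24.1 + 8.13) = 0.34 × 19.216 = 6.5334 mm/d
ETc = Kc × ET₀ = 0.67 × 6.5334 = 4.3774 mm/d
Over 30 days: 4.3774 × 30 = 131.322 mm

131 mm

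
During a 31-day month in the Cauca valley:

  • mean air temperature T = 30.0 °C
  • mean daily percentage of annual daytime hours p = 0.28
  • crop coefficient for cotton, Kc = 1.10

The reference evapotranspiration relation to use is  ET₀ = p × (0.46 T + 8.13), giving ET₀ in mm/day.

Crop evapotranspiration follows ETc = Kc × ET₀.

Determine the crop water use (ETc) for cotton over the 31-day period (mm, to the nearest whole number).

209 mm

ET₀ = 0.28 × (0.46 × 30.0 + 8.13) = 0.28 × 21.930 = 6.1404 mm/d
ETc = Kc × ET₀ = 1.10 × 6.1404 = 6.7544 mm/d
Over 31 days: 6.7544 × 31 = 209.386 mm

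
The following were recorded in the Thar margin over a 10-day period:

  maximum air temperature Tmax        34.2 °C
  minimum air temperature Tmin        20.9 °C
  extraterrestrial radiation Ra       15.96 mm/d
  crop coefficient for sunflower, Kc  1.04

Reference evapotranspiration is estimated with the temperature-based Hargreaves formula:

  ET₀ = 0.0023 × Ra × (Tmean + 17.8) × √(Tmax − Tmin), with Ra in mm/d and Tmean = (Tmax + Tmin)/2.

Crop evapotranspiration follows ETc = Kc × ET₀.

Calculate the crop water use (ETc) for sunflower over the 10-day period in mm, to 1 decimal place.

Tmean = (34.2 + 20.9)/2 = 27.55 °C
ET₀ = 0.0023 × 15.96 × (27.55 + 17.8) × √13.3 = 0.0023 × 15.96 × 45.35 × 3.6469 = 6.0710 mm/d
ETc = Kc × ET₀ = 1.04 × 6.0710 = 6.3138 mm/d
Over 10 days: 6.3138 × 10 = 63.138 mm

63.1 mm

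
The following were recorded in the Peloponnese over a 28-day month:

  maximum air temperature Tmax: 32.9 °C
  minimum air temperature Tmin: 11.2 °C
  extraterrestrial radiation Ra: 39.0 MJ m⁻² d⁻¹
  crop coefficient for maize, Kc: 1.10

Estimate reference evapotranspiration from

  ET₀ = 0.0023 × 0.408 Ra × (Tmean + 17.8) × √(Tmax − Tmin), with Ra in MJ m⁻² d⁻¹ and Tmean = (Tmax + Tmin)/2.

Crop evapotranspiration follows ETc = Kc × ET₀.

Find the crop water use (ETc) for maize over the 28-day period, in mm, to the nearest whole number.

209 mm

Tmean = (32.9 + 11.2)/2 = 22.05 °C
0.408 Ra = 0.408 × 39.0 = 15.9120 mm/d equivalent
ET₀ = 0.0023 × 15.9120 × (22.05 + 17.8) × √21.7 = 0.0023 × 15.9120 × 39.85 × 4.6583 = 6.7937 mm/d
ETc = Kc × ET₀ = 1.10 × 6.7937 = 7.4731 mm/d
Over 28 days: 7.4731 × 28 = 209.247 mm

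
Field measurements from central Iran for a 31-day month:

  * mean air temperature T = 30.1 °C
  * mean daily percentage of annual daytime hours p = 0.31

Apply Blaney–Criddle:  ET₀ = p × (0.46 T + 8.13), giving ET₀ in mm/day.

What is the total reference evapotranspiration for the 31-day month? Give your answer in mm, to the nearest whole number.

ET₀ = 0.31 × (0.46 × 30.1 + 8.13) = 0.31 × 21.976 = 6.8126 mm/d
Monthly total = 6.8126 × 31 = 211.191 mm

211 mm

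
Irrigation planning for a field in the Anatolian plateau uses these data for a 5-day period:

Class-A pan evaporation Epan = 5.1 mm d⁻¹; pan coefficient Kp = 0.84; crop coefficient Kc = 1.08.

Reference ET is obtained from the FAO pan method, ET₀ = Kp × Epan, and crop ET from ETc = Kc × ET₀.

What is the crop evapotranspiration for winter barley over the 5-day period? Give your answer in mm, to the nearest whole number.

23 mm

ET₀ = 0.84 × 5.1 = 4.2840 mm/d
ETc = Kc × ET₀ = 1.08 × 4.2840 = 4.6267 mm/d
Over 5 days: 4.6267 × 5 = 23.134 mm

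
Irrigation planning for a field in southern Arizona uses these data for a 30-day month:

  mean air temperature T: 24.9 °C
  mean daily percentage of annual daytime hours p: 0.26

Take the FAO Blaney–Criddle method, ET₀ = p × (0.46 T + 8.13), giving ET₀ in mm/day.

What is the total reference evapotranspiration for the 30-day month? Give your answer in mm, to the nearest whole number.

153 mm

ET₀ = 0.26 × (0.46 × 24.9 + 8.13) = 0.26 × 19.584 = 5.0918 mm/d
Monthly total = 5.0918 × 30 = 152.754 mm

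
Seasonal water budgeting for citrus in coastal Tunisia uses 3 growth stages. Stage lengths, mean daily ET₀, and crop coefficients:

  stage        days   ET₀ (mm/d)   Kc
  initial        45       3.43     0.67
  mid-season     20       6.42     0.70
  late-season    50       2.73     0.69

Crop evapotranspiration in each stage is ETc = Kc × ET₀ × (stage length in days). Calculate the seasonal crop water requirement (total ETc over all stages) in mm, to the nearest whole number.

initial: 0.67 × 3.43 × 45 = 103.41 mm
mid-season: 0.70 × 6.42 × 20 = 89.88 mm
late-season: 0.69 × 2.73 × 50 = 94.19 mm
Seasonal total = 287.48 mm

287 mm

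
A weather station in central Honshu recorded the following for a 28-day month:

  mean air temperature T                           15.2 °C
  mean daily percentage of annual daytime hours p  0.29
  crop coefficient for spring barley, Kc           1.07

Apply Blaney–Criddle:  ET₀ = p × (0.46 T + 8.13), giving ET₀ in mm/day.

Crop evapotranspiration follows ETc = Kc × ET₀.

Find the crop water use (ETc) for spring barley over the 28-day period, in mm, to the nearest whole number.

131 mm

ET₀ = 0.29 × (0.46 × 15.2 + 8.13) = 0.29 × 15.122 = 4.3854 mm/d
ETc = Kc × ET₀ = 1.07 × 4.3854 = 4.6924 mm/d
Over 28 days: 4.6924 × 28 = 131.387 mm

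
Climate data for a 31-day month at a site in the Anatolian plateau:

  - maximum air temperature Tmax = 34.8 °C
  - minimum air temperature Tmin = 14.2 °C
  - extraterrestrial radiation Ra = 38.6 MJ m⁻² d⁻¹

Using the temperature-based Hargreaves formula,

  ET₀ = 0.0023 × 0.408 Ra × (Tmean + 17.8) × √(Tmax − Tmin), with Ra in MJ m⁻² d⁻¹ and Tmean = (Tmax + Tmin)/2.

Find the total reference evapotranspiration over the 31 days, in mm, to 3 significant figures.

216 mm

Tmean = (34.8 + 14.2)/2 = 24.50 °C
0.408 Ra = 0.408 × 38.6 = 15.7488 mm/d equivalent
ET₀ = 0.0023 × 15.7488 × (24.50 + 17.8) × √20.6 = 0.0023 × 15.7488 × 42.30 × 4.5387 = 6.9542 mm/d
Over 31 days: 6.9542 × 31 = 215.580 mm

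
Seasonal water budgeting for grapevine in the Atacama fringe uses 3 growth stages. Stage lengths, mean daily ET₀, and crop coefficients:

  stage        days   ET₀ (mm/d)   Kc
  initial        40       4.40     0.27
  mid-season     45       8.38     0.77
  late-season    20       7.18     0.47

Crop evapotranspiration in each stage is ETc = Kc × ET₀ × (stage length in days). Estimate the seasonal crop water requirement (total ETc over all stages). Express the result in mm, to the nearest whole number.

initial: 0.27 × 4.40 × 40 = 47.52 mm
mid-season: 0.77 × 8.38 × 45 = 290.37 mm
late-season: 0.47 × 7.18 × 20 = 67.49 mm
Seasonal total = 405.38 mm

405 mm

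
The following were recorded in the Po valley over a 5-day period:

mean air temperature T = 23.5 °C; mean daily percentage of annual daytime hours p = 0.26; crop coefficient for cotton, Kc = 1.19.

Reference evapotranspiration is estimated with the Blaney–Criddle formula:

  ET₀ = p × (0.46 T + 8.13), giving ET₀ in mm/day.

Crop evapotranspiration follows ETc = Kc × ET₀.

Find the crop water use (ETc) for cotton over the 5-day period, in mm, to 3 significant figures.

ET₀ = 0.26 × (0.46 × 23.5 + 8.13) = 0.26 × 18.940 = 4.9244 mm/d
ETc = Kc × ET₀ = 1.19 × 4.9244 = 5.8600 mm/d
Over 5 days: 5.8600 × 5 = 29.300 mm

29.3 mm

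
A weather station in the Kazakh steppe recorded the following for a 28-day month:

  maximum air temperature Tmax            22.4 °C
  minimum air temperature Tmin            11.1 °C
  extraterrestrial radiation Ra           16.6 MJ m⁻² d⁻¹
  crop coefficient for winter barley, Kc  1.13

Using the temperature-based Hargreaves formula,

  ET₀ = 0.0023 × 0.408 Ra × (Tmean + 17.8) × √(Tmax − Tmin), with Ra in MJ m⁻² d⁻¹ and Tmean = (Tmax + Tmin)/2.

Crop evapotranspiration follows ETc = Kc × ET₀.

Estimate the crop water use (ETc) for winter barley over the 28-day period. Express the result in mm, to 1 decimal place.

57.2 mm

Tmean = (22.4 + 11.1)/2 = 16.75 °C
0.408 Ra = 0.408 × 16.6 = 6.7728 mm/d equivalent
ET₀ = 0.0023 × 6.7728 × (16.75 + 17.8) × √11.3 = 0.0023 × 6.7728 × 34.55 × 3.3615 = 1.8092 mm/d
ETc = Kc × ET₀ = 1.13 × 1.8092 = 2.0444 mm/d
Over 28 days: 2.0444 × 28 = 57.243 mm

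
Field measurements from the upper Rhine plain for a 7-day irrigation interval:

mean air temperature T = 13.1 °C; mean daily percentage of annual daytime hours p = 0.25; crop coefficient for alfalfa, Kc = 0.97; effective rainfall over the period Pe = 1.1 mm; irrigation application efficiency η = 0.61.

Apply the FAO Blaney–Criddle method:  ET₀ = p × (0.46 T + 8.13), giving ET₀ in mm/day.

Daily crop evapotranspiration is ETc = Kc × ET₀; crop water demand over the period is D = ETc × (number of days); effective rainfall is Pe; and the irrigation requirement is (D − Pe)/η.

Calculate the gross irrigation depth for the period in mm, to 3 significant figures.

37.6 mm

ET₀ = 0.25 × (0.46 × 13.1 + 8.13) = 0.25 × 14.156 = 3.5390 mm/d
ETc = Kc × ET₀ = 0.97 × 3.5390 = 3.4328 mm/d
Crop demand D = ETc × 7 d = 3.4328 × 7 = 24.030 mm
D − Pe = 24.030 − 1.1 = 22.930 mm
Gross irrigation = 22.930 / 0.61 = 37.590 mm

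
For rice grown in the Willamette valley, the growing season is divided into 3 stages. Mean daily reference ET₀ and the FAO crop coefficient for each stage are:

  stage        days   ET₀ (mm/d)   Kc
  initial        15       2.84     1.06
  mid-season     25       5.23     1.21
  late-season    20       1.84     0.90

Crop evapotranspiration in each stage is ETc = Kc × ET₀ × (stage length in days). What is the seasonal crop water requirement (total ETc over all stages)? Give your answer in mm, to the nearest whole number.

236 mm

initial: 1.06 × 2.84 × 15 = 45.16 mm
mid-season: 1.21 × 5.23 × 25 = 158.21 mm
late-season: 0.90 × 1.84 × 20 = 33.12 mm
Seasonal total = 236.49 mm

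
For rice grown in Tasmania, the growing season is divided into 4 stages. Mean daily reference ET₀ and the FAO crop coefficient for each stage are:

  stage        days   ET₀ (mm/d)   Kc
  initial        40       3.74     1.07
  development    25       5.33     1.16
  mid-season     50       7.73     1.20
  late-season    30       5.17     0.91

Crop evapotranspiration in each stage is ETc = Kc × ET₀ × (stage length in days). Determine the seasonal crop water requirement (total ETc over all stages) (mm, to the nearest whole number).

initial: 1.07 × 3.74 × 40 = 160.07 mm
development: 1.16 × 5.33 × 25 = 154.57 mm
mid-season: 1.20 × 7.73 × 50 = 463.80 mm
late-season: 0.91 × 5.17 × 30 = 141.14 mm
Seasonal total = 919.58 mm

920 mm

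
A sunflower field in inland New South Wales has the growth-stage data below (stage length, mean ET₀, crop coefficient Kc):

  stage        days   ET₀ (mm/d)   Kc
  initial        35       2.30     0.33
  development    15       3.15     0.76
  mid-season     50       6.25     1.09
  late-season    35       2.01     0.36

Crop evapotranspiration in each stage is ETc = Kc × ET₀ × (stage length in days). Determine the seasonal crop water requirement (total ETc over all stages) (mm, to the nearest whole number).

428 mm

initial: 0.33 × 2.30 × 35 = 26.57 mm
development: 0.76 × 3.15 × 15 = 35.91 mm
mid-season: 1.09 × 6.25 × 50 = 340.63 mm
late-season: 0.36 × 2.01 × 35 = 25.33 mm
Seasonal total = 428.44 mm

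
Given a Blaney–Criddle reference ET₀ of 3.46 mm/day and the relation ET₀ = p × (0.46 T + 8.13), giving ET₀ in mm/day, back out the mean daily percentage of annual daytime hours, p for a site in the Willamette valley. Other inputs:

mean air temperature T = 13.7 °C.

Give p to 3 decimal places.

0.240

p = ET₀ / (0.46 T + 8.13) = 3.46 / (0.46 × 13.7 + 8.13) = 3.46 / 14.432 = 0.2397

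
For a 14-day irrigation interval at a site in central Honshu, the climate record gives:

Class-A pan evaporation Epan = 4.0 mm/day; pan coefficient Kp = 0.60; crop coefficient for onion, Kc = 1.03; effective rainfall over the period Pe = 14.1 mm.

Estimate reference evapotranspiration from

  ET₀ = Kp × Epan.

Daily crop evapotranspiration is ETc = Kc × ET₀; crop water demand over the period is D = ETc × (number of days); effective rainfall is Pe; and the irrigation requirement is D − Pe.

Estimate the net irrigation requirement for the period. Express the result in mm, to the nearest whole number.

ET₀ = 0.60 × 4.0 = 2.4000 mm/d
ETc = Kc × ET₀ = 1.03 × 2.4000 = 2.4720 mm/d
Crop demand D = ETc × 14 d = 2.4720 × 14 = 34.608 mm
D − Pe = 34.608 − 14.1 = 20.508 mm

21 mm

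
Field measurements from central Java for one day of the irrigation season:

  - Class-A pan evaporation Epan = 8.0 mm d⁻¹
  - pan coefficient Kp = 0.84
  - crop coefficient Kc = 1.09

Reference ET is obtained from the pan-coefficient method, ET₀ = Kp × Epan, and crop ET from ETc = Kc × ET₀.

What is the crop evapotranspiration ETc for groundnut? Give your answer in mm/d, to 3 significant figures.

7.32 mm/d

ET₀ = 0.84 × 8.0 = 6.7200 mm/d
ETc = Kc × ET₀ = 1.09 × 6.7200 = 7.3248 mm/d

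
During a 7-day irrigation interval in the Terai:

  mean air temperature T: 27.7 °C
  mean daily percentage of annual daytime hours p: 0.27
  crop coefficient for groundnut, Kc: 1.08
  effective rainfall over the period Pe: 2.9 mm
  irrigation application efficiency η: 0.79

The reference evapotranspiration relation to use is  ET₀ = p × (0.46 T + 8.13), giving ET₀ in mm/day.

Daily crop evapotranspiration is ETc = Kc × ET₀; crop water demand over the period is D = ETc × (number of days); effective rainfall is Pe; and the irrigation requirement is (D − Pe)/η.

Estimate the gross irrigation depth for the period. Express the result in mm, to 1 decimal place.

ET₀ = 0.27 × (0.46 × 27.7 + 8.13) = 0.27 × 20.872 = 5.6354 mm/d
ETc = Kc × ET₀ = 1.08 × 5.6354 = 6.0862 mm/d
Crop demand D = ETc × 7 d = 6.0862 × 7 = 42.603 mm
D − Pe = 42.603 − 2.9 = 39.703 mm
Gross irrigation = 39.703 / 0.79 = 50.257 mm

50.3 mm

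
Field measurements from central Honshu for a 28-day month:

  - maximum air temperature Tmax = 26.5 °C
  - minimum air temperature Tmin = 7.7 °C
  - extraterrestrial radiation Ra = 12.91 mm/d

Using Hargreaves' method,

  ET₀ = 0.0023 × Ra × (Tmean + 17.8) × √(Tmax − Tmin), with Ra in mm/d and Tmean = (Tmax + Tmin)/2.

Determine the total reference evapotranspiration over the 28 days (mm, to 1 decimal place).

Tmean = (26.5 + 7.7)/2 = 17.10 °C
ET₀ = 0.0023 × 12.91 × (17.10 + 17.8) × √18.8 = 0.0023 × 12.91 × 34.90 × 4.3359 = 4.4932 mm/d
Over 28 days: 4.4932 × 28 = 125.810 mm

125.8 mm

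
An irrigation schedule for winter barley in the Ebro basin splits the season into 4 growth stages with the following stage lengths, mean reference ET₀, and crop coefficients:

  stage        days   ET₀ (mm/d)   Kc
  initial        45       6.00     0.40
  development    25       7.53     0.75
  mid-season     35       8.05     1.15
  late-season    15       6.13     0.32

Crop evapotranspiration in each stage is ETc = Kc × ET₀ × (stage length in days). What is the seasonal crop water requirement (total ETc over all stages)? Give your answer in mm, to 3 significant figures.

603 mm

initial: 0.40 × 6.00 × 45 = 108.00 mm
development: 0.75 × 7.53 × 25 = 141.19 mm
mid-season: 1.15 × 8.05 × 35 = 324.01 mm
late-season: 0.32 × 6.13 × 15 = 29.42 mm
Seasonal total = 602.62 mm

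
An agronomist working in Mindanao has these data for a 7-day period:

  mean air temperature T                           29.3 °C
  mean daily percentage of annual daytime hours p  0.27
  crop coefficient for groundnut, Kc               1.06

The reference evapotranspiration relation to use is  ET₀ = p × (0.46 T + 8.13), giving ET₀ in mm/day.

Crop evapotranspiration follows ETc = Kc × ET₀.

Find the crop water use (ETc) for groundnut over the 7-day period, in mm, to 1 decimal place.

43.3 mm

ET₀ = 0.27 × (0.46 × 29.3 + 8.13) = 0.27 × 21.608 = 5.8342 mm/d
ETc = Kc × ET₀ = 1.06 × 5.8342 = 6.1843 mm/d
Over 7 days: 6.1843 × 7 = 43.290 mm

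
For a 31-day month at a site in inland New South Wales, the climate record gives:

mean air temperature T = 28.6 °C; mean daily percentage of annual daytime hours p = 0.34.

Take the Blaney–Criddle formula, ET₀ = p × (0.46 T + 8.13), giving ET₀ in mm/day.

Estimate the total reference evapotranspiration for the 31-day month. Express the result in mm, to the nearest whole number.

ET₀ = 0.34 × (0.46 × 28.6 + 8.13) = 0.34 × 21.286 = 7.2372 mm/d
Monthly total = 7.2372 × 31 = 224.353 mm

224 mm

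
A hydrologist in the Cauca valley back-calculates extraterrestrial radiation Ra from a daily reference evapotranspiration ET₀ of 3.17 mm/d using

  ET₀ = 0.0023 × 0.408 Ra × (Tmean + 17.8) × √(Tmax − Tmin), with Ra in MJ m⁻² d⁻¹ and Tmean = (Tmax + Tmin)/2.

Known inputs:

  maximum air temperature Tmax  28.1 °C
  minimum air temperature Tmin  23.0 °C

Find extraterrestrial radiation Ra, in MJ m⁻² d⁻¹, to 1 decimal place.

Tmean = (28.1+23.0)/2 = 25.55 °C; ΔT = 5.1
Ra = ET₀ / [0.0023 × 0.408 × (Tmean+17.8) × √ΔT]
   = 3.17 / (0.0023 × 0.408 × 43.35 × 2.2583) = 34.506 MJ m⁻² d⁻¹

34.5 MJ m⁻² d⁻¹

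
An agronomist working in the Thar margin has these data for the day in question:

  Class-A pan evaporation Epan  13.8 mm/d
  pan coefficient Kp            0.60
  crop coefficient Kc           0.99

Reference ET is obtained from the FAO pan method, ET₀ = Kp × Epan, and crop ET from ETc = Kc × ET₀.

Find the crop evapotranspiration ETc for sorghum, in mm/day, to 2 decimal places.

8.20 mm/day

ET₀ = 0.60 × 13.8 = 8.2800 mm/d
ETc = Kc × ET₀ = 0.99 × 8.2800 = 8.1972 mm/d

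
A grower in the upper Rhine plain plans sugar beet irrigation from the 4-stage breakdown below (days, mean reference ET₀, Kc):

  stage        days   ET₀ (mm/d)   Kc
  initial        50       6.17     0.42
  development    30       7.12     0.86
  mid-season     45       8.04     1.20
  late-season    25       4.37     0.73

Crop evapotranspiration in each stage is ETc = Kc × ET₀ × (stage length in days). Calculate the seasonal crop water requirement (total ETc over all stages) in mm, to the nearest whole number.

initial: 0.42 × 6.17 × 50 = 129.57 mm
development: 0.86 × 7.12 × 30 = 183.70 mm
mid-season: 1.20 × 8.04 × 45 = 434.16 mm
late-season: 0.73 × 4.37 × 25 = 79.75 mm
Seasonal total = 827.18 mm

827 mm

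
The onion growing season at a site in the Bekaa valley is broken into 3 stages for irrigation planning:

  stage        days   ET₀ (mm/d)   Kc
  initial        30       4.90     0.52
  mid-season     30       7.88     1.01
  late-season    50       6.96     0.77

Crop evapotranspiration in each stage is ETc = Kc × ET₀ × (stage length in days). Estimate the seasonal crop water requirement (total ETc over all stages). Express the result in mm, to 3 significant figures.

583 mm

initial: 0.52 × 4.90 × 30 = 76.44 mm
mid-season: 1.01 × 7.88 × 30 = 238.76 mm
late-season: 0.77 × 6.96 × 50 = 267.96 mm
Seasonal total = 583.16 mm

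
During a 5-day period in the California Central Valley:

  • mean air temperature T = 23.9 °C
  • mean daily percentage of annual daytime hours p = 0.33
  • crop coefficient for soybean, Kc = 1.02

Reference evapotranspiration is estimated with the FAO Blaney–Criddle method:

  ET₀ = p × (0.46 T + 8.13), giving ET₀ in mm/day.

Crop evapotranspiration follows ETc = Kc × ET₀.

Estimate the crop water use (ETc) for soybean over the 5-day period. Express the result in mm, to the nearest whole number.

ET₀ = 0.33 × (0.46 × 23.9 + 8.13) = 0.33 × 19.124 = 6.3109 mm/d
ETc = Kc × ET₀ = 1.02 × 6.3109 = 6.4371 mm/d
Over 5 days: 6.4371 × 5 = 32.186 mm

32 mm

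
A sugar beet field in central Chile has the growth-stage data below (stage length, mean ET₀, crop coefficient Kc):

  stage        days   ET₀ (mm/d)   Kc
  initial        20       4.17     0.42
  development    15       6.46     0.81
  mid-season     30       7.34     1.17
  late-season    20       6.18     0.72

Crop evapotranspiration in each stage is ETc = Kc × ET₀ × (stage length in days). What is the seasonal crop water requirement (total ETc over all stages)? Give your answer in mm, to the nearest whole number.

initial: 0.42 × 4.17 × 20 = 35.03 mm
development: 0.81 × 6.46 × 15 = 78.49 mm
mid-season: 1.17 × 7.34 × 30 = 257.63 mm
late-season: 0.72 × 6.18 × 20 = 88.99 mm
Seasonal total = 460.14 mm

460 mm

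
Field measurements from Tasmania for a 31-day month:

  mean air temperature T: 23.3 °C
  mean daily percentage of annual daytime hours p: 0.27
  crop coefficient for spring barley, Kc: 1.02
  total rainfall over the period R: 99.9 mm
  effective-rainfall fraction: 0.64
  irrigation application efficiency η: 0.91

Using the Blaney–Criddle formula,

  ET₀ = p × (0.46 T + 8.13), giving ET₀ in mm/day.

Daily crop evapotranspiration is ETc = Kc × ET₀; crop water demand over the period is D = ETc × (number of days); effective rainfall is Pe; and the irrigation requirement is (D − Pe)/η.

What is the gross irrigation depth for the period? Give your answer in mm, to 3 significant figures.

107 mm

ET₀ = 0.27 × (0.46 × 23.3 + 8.13) = 0.27 × 18.848 = 5.0890 mm/d
ETc = Kc × ET₀ = 1.02 × 5.0890 = 5.1908 mm/d
Crop demand D = ETc × 31 d = 5.1908 × 31 = 160.915 mm
Pe = 0.64 × 99.9 = 63.936 mm
D − Pe = 160.915 − 63.936 = 96.979 mm
Gross irrigation = 96.979 / 0.91 = 106.570 mm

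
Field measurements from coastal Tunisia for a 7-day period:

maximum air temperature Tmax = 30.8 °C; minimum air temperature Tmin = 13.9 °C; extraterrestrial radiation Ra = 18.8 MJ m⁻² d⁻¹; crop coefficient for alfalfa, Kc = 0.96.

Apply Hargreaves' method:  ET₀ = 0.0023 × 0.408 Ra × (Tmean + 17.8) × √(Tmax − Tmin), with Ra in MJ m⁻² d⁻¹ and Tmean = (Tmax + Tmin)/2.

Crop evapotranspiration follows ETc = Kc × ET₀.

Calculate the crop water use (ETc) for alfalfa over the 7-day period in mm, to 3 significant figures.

Tmean = (30.8 + 13.9)/2 = 22.35 °C
0.408 Ra = 0.408 × 18.8 = 7.6704 mm/d equivalent
ET₀ = 0.0023 × 7.6704 × (22.35 + 17.8) × √16.9 = 0.0023 × 7.6704 × 40.15 × 4.1110 = 2.9119 mm/d
ETc = Kc × ET₀ = 0.96 × 2.9119 = 2.7954 mm/d
Over 7 days: 2.7954 × 7 = 19.568 mm

19.6 mm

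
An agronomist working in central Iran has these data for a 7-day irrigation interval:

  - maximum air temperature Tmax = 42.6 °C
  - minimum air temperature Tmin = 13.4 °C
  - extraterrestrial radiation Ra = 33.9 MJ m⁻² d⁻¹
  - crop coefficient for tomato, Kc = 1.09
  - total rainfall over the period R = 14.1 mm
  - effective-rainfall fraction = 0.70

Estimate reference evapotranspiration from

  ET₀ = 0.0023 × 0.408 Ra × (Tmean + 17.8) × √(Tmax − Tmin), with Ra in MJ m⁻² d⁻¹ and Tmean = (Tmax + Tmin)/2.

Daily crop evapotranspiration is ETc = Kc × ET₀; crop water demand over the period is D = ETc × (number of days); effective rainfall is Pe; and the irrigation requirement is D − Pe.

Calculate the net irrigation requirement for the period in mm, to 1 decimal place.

50.2 mm

Tmean = (42.6 + 13.4)/2 = 28.00 °C
0.408 Ra = 0.408 × 33.9 = 13.8312 mm/d equivalent
ET₀ = 0.0023 × 13.8312 × (28.00 + 17.8) × √29.2 = 0.0023 × 13.8312 × 45.80 × 5.4037 = 7.8731 mm/d
ETc = Kc × ET₀ = 1.09 × 7.8731 = 8.5817 mm/d
Crop demand D = ETc × 7 d = 8.5817 × 7 = 60.072 mm
Pe = 0.70 × 14.1 = 9.870 mm
D − Pe = 60.072 − 9.870 = 50.202 mm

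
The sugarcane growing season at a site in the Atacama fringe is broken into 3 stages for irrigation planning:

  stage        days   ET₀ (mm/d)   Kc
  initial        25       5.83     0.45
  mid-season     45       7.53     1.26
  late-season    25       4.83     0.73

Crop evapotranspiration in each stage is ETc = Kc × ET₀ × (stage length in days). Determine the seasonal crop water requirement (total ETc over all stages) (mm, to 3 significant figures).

initial: 0.45 × 5.83 × 25 = 65.59 mm
mid-season: 1.26 × 7.53 × 45 = 426.95 mm
late-season: 0.73 × 4.83 × 25 = 88.15 mm
Seasonal total = 580.69 mm

581 mm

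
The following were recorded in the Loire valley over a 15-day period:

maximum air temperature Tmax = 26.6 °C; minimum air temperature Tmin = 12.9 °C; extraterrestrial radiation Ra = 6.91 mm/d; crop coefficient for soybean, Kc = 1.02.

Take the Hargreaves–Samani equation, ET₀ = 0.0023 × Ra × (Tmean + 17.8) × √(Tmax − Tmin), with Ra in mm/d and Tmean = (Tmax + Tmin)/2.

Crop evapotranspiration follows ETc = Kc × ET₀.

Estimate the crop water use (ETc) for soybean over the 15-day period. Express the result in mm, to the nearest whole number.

Tmean = (26.6 + 12.9)/2 = 19.75 °C
ET₀ = 0.0023 × 6.91 × (19.75 + 17.8) × √13.7 = 0.0023 × 6.91 × 37.55 × 3.7014 = 2.2089 mm/d
ETc = Kc × ET₀ = 1.02 × 2.2089 = 2.2531 mm/d
Over 15 days: 2.2531 × 15 = 33.797 mm

34 mm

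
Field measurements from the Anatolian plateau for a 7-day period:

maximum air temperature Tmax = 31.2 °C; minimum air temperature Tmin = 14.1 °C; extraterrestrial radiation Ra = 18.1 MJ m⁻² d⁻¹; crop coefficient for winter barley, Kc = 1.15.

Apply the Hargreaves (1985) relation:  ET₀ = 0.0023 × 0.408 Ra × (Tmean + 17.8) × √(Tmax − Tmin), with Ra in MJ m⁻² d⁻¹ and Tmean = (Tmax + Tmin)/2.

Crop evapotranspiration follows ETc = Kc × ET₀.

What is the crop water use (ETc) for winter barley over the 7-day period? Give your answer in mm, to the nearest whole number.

Tmean = (31.2 + 14.1)/2 = 22.65 °C
0.408 Ra = 0.408 × 18.1 = 7.3848 mm/d equivalent
ET₀ = 0.0023 × 7.3848 × (22.65 + 17.8) × √17.1 = 0.0023 × 7.3848 × 40.45 × 4.1352 = 2.8411 mm/d
ETc = Kc × ET₀ = 1.15 × 2.8411 = 3.2673 mm/d
Over 7 days: 3.2673 × 7 = 22.871 mm

23 mm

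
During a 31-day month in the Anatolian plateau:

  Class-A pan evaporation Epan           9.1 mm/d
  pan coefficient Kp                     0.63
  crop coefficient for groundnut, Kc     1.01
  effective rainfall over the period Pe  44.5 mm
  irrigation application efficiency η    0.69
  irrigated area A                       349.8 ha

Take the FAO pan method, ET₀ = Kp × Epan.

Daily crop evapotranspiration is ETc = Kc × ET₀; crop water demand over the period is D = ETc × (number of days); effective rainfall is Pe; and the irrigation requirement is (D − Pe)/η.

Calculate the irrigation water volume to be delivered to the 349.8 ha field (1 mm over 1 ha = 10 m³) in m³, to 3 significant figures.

684000 m³

ET₀ = 0.63 × 9.1 = 5.7330 mm/d
ETc = Kc × ET₀ = 1.01 × 5.7330 = 5.7903 mm/d
Crop demand D = ETc × 31 d = 5.7903 × 31 = 179.499 mm
D − Pe = 179.499 − 44.5 = 134.999 mm
Gross irrigation = 134.999 / 0.69 = 195.651 mm
Volume = 195.651 mm × 349.8 ha × 10 = 684387.2 m³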